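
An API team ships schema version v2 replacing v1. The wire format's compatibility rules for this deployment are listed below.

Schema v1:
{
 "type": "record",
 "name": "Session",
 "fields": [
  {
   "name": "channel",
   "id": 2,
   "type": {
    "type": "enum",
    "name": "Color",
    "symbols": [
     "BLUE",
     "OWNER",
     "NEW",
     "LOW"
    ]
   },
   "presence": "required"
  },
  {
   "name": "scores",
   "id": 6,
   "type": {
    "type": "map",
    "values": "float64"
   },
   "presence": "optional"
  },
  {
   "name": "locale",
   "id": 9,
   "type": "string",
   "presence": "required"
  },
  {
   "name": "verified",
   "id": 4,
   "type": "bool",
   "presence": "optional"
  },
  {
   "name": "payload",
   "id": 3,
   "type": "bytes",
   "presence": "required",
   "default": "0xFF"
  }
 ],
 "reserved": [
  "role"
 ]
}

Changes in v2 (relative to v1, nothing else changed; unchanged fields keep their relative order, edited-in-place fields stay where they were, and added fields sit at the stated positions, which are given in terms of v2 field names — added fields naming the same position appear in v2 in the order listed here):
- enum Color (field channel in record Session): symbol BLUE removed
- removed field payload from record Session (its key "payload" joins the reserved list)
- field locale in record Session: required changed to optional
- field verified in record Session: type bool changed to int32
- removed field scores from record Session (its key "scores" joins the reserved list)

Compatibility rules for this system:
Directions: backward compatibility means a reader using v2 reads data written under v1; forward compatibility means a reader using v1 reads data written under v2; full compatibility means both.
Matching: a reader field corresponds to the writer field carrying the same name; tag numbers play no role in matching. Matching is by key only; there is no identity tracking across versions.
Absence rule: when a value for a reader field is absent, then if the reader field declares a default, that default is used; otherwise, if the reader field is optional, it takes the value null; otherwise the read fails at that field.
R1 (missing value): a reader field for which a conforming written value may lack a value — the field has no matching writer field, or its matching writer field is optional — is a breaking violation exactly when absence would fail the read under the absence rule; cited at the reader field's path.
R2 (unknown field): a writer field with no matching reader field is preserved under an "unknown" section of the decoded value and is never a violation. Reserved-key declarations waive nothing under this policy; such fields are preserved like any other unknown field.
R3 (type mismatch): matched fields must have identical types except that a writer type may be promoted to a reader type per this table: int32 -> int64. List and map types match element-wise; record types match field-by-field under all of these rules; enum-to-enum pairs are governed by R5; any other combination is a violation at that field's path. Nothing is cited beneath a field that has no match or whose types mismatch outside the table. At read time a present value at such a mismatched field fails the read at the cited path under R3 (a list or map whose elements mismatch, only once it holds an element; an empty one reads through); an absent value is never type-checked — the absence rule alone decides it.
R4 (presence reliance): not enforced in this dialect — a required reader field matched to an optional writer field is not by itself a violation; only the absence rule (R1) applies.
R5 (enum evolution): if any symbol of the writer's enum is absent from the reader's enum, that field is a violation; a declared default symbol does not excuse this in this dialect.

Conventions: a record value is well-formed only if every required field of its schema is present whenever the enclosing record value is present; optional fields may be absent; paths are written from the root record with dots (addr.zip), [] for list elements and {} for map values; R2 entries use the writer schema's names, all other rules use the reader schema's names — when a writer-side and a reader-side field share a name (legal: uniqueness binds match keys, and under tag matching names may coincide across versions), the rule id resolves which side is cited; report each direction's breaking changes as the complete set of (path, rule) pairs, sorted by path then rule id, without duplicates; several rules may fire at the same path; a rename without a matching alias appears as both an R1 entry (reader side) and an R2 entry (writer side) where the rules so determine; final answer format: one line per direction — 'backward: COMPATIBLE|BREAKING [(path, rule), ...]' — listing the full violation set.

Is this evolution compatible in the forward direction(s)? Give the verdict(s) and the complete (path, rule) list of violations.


the writer's type comes first in each Session pair
forward for Session (reader v1, writer v2):
  channel <- channel (Color -> Color, writer required)
  no writer field matches reader scores
  locale <- locale (string -> string, writer optional)
  verified <- verified (int32 -> bool, writer optional)
  no writer field matches reader payload
  violation R1 at locale
  violation R3 at verified
  => forward: BREAKING (2)
remaining Session differences; none change what is asked:
  enum Color (field channel in record Session): symbol BLUE removed -> matters only for Session's backward compatibility — outside the asked direction
  removed field payload from record Session (its key "payload" joins the reserved list) -> fires no rule on Session, leaving the asked answer as it is
  removed field scores from record Session (its key "scores" joins the reserved list) -> fires no rule on Session, leaving the asked answer as it is

forward: BREAKING [(locale, R1), (verified, R3)]


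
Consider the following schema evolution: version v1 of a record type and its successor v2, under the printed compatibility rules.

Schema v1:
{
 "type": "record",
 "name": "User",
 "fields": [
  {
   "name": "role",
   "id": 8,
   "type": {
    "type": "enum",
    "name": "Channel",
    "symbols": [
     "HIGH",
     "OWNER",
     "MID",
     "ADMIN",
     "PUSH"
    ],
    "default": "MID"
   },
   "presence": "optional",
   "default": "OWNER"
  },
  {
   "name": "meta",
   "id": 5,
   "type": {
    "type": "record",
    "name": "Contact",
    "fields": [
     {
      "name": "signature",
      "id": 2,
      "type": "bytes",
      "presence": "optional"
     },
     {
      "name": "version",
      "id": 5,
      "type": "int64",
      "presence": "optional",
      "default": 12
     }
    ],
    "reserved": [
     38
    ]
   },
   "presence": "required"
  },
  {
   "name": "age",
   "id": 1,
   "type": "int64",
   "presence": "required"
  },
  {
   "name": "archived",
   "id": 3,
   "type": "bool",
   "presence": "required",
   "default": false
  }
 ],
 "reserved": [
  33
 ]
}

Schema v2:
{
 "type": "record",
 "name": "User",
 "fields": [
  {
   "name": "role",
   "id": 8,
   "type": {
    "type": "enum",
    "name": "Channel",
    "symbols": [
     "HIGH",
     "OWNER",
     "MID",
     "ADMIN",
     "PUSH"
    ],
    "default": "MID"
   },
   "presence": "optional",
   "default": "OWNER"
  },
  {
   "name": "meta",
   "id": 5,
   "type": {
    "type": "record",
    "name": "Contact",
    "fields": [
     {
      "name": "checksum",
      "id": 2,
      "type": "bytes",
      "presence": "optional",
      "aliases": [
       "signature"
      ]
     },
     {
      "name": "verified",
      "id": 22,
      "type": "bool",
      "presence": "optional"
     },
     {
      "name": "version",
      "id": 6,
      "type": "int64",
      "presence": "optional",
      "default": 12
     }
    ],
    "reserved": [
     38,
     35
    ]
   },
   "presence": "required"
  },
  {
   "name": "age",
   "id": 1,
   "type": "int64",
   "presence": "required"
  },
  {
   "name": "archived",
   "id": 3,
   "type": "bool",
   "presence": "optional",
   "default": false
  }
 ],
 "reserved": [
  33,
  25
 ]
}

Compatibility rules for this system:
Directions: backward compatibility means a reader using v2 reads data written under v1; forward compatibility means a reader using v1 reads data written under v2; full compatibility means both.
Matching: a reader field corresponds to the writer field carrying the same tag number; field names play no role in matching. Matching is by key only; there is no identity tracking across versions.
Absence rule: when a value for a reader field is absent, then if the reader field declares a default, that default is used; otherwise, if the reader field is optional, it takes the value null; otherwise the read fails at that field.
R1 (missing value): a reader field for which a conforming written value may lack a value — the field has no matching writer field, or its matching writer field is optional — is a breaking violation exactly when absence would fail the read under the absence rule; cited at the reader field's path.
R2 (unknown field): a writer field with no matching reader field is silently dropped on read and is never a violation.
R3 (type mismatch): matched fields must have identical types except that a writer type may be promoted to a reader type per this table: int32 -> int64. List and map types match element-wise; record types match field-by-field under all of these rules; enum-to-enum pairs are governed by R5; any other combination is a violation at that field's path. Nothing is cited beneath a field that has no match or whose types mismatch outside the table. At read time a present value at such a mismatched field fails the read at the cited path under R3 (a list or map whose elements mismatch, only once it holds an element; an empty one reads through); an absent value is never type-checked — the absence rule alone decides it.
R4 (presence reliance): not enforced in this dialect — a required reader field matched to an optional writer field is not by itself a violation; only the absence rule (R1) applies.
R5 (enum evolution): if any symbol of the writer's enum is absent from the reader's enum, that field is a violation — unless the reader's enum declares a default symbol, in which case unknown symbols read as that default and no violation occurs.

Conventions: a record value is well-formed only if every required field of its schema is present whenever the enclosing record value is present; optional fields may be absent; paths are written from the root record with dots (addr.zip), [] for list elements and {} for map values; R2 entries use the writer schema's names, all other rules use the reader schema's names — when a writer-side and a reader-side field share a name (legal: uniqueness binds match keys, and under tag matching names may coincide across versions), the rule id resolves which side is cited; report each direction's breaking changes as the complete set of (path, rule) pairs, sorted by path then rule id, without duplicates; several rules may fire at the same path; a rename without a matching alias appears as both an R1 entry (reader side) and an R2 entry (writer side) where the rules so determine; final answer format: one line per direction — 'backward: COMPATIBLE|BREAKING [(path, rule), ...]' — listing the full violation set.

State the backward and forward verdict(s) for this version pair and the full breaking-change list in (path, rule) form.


backward: COMPATIBLE []; forward: COMPATIBLE []

arrows below run writer -> reader for User
backward for User (reader v2, writer v1):
  role: Channel -> Channel, writer optional; from role
  meta: Contact -> Contact, writer required; from meta
  age: int64 -> int64, writer required; from age
  archived: bool -> bool, writer required; from archived
  meta.checksum: bytes -> bytes, writer optional; from meta.signature
  meta.verified: no writer-side match
  meta.version: no writer-side match
  leftover writer field: meta.version
  => no violations; backward on User: COMPATIBLE
forward for User (reader v1, writer v2):
  role: Channel -> Channel, writer optional; from role
  meta: Contact -> Contact, writer required; from meta
  age: int64 -> int64, writer required; from age
  archived: bool -> bool, writer optional; from archived
  meta.signature: bytes -> bytes, writer optional; from meta.checksum
  meta.version: no writer-side match
  leftover writer field: meta.verified
  leftover writer field: meta.version
  => no violations; forward on User: COMPATIBLE


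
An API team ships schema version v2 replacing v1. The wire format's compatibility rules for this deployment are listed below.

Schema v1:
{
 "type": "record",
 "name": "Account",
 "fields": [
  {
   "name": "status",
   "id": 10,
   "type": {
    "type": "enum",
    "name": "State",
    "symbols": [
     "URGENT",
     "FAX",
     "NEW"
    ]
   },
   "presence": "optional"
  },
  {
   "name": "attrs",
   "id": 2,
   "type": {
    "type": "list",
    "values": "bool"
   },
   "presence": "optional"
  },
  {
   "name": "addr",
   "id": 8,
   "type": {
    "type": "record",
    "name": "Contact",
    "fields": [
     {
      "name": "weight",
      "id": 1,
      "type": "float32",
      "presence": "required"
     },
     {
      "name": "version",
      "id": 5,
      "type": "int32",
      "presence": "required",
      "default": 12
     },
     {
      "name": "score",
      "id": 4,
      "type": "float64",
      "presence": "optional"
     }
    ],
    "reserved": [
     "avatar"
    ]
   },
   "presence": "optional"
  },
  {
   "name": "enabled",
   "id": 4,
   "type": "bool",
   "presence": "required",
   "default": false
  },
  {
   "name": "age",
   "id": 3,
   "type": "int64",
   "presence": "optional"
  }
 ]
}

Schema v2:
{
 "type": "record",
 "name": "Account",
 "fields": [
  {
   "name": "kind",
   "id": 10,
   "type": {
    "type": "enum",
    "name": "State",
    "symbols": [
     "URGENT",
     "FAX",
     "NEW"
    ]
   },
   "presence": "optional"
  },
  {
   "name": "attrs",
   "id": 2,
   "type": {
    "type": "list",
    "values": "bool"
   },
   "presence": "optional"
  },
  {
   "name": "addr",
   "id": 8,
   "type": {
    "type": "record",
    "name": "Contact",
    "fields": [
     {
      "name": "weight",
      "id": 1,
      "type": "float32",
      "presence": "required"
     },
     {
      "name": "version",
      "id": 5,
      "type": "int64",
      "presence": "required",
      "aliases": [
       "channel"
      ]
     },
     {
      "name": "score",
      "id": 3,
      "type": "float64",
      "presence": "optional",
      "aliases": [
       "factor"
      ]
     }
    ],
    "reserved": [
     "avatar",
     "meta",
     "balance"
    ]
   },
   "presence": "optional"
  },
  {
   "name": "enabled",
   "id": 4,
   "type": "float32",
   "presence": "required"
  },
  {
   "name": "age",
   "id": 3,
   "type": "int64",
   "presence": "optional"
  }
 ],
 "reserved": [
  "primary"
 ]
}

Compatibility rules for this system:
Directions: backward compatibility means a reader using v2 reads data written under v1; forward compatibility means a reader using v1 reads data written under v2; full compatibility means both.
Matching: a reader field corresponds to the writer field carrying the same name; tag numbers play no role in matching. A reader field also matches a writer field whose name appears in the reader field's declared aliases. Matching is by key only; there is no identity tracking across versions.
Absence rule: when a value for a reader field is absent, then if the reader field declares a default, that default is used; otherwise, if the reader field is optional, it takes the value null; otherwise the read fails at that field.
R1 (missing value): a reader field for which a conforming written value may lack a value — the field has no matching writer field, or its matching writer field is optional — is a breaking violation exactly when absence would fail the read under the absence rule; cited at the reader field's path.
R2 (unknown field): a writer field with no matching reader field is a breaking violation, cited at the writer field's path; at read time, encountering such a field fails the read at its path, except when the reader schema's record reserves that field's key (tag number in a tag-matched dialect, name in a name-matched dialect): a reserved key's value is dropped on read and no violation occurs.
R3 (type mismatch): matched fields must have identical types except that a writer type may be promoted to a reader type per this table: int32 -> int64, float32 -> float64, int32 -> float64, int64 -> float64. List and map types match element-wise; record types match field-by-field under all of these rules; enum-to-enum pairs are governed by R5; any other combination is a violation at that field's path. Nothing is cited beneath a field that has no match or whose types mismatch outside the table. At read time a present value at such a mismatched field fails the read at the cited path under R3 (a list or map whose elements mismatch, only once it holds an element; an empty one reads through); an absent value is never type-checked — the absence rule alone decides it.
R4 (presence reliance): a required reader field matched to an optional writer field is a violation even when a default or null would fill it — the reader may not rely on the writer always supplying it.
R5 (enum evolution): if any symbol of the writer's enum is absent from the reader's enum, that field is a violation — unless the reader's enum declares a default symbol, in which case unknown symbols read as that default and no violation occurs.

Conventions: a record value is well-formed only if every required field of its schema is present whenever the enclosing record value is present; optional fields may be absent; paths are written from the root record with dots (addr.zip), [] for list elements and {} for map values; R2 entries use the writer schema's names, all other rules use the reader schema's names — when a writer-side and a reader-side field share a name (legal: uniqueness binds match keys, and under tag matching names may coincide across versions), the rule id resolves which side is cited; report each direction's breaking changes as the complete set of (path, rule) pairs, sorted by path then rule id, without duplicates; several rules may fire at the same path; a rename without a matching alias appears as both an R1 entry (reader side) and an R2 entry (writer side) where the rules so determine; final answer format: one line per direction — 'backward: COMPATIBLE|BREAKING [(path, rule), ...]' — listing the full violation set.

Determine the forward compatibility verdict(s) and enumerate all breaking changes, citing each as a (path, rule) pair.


forward: BREAKING [(addr.version, R3), (enabled, R3), (kind, R2)]

the writer's type comes first in each Account pair
forward analysis of Account with v1 as reader and v2 as writer:
  status has no writer counterpart
  attrs: list<bool> -> list<bool>, writer optional; from attrs
  addr: Contact -> Contact, writer optional; from addr
  enabled: float32 -> bool, writer required; from enabled
  age: int64 -> int64, writer optional; from age
  kind (writer side), unknown to reader
  addr.weight: float32 -> float32, writer required; from addr.weight
  addr.version: int64 -> int32, writer required; from addr.version
  addr.score: float64 -> float64, writer optional; from addr.score
  breaking: (addr.version, R3)
  breaking: (enabled, R3)
  breaking: (kind, R2)
  forward on Account therefore BREAKING (3)
the other Account changes do not affect what is asked:
  field score in record Contact: tag 4 changed to 3 -> no rule fires on it in Account's dialect; the asked verdict holds


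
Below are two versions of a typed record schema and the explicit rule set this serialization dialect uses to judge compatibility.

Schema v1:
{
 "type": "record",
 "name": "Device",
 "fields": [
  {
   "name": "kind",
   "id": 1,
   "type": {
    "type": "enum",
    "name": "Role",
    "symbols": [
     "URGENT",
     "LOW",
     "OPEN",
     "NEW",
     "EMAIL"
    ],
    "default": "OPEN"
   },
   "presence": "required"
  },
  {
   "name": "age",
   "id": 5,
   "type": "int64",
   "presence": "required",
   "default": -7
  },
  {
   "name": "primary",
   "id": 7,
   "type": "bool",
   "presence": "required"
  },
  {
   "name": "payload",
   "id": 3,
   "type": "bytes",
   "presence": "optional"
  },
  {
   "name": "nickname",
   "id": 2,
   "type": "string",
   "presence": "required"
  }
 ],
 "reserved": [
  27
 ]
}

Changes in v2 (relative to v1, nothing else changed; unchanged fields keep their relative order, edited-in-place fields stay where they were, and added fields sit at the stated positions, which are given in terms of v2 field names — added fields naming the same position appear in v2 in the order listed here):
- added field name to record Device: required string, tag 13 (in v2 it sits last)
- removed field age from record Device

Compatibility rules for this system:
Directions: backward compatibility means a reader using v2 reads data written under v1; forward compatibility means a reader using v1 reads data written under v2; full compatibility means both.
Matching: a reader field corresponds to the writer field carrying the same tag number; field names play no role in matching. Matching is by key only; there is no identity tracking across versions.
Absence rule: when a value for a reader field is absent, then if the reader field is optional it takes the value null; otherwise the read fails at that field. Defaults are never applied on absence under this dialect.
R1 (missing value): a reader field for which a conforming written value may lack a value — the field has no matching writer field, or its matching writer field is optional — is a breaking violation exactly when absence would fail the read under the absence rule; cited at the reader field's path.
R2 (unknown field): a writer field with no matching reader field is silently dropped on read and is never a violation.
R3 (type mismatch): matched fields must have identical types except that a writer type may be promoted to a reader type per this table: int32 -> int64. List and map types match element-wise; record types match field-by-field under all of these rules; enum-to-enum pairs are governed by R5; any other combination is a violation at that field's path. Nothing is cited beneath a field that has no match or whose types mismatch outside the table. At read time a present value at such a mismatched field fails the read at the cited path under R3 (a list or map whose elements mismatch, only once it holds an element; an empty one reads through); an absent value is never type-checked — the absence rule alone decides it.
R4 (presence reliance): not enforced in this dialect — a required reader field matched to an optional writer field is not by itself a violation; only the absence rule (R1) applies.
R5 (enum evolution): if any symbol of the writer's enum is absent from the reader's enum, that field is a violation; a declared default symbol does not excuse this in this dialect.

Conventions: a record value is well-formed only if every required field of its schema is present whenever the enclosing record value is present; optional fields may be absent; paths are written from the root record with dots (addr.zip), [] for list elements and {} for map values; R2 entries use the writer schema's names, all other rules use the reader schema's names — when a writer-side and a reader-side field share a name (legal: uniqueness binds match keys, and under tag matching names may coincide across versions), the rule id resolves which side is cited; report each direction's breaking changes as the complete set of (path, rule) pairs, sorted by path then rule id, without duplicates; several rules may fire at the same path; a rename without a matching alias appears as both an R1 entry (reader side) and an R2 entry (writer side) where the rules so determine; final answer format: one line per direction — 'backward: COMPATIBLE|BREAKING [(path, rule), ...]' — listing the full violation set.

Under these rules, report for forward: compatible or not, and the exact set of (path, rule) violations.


arrows below run writer -> reader for Device
forward analysis of Device with v1 as reader and v2 as writer:
  Role -> Role, writer required: kind aligns to kind
  age: no writer-side match
  bool -> bool, writer required: primary aligns to primary
  bytes -> bytes, writer optional: payload aligns to payload
  string -> string, writer required: nickname aligns to nickname
  writer field name has no reader counterpart
  violation R1 at age
  => forward verdict for Device: BREAKING, 1 violation(s)
remaining Device differences; none change what is asked:
  added field name to record Device: required string, tag 13 (in v2 it sits last) -> fires only in the backward direction of Device, which is not asked here

forward: BREAKING [(age, R1)]


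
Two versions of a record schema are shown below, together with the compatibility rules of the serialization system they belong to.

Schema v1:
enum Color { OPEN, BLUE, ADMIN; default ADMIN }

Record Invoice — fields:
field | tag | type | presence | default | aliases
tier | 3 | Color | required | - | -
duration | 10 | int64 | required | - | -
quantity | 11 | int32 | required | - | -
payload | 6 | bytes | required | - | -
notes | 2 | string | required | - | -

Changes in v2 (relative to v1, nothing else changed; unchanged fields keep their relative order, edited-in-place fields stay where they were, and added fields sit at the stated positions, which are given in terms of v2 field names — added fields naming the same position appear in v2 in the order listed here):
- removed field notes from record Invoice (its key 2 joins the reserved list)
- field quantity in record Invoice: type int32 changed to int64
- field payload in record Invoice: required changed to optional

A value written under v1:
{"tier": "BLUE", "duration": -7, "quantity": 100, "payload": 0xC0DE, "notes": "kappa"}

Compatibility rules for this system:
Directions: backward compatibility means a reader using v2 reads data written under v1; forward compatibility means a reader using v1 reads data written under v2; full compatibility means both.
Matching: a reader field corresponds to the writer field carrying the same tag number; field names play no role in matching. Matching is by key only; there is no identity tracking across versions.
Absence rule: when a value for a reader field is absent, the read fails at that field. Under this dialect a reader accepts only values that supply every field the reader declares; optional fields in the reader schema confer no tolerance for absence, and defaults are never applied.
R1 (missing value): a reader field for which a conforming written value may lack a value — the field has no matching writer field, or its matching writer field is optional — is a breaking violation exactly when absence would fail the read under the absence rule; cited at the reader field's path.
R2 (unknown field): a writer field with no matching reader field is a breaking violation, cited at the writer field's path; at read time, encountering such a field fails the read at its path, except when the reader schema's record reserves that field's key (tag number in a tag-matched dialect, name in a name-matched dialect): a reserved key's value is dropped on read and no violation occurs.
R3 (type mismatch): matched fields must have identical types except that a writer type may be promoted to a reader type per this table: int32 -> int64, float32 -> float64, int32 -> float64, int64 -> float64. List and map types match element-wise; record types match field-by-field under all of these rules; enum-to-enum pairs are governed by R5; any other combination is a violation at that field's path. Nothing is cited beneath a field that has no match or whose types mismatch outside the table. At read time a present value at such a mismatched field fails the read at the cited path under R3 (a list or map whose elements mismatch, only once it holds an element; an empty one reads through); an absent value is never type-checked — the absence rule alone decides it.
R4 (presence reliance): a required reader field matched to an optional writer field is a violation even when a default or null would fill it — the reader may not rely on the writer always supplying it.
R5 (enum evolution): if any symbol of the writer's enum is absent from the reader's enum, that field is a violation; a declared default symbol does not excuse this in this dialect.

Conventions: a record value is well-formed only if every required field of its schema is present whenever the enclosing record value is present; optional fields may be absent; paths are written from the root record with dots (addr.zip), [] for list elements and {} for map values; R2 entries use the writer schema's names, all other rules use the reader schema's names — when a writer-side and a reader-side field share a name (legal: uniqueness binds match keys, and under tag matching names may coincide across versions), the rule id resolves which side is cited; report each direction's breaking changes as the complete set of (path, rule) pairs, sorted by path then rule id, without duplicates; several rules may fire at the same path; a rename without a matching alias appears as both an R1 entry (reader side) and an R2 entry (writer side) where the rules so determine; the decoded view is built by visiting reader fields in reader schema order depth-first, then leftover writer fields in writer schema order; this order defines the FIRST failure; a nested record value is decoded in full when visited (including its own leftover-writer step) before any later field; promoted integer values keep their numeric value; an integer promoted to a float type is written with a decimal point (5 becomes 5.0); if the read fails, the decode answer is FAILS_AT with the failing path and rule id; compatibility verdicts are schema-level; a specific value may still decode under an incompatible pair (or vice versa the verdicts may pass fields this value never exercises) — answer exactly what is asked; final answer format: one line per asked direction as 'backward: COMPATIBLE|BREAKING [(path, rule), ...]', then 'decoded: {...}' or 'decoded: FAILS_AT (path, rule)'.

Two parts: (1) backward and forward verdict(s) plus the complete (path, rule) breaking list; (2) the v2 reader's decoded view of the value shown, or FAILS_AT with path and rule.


backward: COMPATIBLE []; forward: BREAKING [(notes, R1), (payload, R1), (payload, R4), (quantity, R3)]; decoded: {"tier": "BLUE", "duration": -7, "quantity": 100, "payload": 0xC0DE}

the writer's type comes first in each Invoice pair
backward pass over Invoice, reader schema v2, writer schema v1:
  tier: paired with writer tier (Color -> Color; writer required)
  duration: paired with writer duration (int64 -> int64; writer required)
  quantity: paired with writer quantity (int32 -> int64; writer required)
  payload: paired with writer payload (bytes -> bytes; writer required)
  leftover writer field: notes
  => backward: COMPATIBLE
forward pass over Invoice, reader schema v1, writer schema v2:
  tier: paired with writer tier (Color -> Color; writer required)
  duration: paired with writer duration (int64 -> int64; writer required)
  quantity: paired with writer quantity (int64 -> int32; writer required)
  payload: paired with writer payload (bytes -> bytes; writer optional)
  notes has no writer counterpart
  R1 fires at notes
  R1 fires at payload
  R4 fires at payload
  R3 fires at quantity
  => forward verdict for Invoice: BREAKING, 4 violation(s)
decoding the Invoice value with the v2 reader:
  tier := "BLUE"
  duration := -7
  quantity := 100 (int32 -> int64)
  payload := 0xC0DE
  writer notes: reserved -> dropped
  => decoded: {"tier": "BLUE", "duration": -7, "quantity": 100, "payload": 0xC0DE}


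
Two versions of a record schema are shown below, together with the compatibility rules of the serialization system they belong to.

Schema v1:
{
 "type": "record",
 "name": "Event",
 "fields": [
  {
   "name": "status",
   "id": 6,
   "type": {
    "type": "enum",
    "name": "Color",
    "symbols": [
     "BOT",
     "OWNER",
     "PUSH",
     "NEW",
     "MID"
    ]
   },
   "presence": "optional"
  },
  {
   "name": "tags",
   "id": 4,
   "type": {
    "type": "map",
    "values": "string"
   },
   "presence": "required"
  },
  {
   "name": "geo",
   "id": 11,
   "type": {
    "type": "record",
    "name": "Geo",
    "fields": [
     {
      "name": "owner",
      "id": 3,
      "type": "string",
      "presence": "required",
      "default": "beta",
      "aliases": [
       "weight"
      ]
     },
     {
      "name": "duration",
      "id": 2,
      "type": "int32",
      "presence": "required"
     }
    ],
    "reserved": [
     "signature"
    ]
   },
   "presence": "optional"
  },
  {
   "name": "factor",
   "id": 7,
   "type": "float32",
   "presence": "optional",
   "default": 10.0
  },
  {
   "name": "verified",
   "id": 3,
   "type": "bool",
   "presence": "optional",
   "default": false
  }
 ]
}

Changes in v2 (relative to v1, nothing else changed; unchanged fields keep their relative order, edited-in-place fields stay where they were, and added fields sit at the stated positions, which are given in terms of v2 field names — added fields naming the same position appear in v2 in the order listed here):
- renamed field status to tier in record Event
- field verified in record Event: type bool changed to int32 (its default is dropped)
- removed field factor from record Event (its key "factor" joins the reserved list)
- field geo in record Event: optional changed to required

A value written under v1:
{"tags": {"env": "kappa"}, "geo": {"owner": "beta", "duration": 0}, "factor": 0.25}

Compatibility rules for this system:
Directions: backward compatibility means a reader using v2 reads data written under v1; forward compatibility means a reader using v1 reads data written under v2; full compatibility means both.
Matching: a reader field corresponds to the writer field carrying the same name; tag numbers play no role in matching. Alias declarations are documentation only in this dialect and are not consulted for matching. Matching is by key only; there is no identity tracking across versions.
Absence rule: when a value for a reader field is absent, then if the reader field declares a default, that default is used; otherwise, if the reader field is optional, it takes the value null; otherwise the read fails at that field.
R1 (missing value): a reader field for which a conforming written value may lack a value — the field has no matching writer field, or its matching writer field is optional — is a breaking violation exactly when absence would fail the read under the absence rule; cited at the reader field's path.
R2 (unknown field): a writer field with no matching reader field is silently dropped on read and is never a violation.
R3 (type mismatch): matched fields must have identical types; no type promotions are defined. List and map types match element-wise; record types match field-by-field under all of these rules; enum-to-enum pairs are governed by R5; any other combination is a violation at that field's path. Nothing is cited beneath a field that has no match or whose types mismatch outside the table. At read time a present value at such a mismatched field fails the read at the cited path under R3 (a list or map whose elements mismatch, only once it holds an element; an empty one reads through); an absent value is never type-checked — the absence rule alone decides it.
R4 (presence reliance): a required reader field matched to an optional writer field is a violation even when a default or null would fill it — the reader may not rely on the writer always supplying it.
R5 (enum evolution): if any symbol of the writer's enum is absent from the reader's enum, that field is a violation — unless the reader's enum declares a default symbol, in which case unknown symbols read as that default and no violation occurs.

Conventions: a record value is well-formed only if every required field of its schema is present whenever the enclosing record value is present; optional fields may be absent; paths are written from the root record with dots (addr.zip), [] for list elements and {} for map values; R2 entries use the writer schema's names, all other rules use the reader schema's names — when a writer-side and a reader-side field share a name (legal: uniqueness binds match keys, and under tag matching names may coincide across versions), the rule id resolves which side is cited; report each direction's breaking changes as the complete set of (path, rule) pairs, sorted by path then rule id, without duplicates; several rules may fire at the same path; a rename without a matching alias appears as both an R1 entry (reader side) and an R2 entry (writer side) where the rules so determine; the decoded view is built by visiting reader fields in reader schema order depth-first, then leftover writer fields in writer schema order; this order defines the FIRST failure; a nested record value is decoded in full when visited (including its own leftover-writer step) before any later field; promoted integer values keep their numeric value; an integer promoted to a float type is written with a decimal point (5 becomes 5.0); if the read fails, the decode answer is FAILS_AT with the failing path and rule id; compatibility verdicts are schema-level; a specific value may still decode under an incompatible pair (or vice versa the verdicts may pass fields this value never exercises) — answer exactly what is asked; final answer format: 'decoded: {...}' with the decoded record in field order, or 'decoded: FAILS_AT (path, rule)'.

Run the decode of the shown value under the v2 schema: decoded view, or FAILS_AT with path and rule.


decoded: {"tier": null, "tags": {"env": "kappa"}, "geo": {"owner": "beta", "duration": 0}, "verified": null}

the writer's type comes first in each Event pair
decode (reader v2):
  tier := null (absent, optional -> null)
  tags := {"env": "kappa"}
  geo.owner := "beta"
  geo.duration := 0
  verified := null (absent, optional -> null)
  writer factor: unknown -> dropped
  => decoded: {"tier": null, "tags": {"env": "kappa"}, "geo": {"owner": "beta", "duration": 0}, "verified": null}
checking off the Event differences that do not matter here:
  field geo in record Event: optional changed to required -> schema-level compatibility only; this Event value's decode is unchanged


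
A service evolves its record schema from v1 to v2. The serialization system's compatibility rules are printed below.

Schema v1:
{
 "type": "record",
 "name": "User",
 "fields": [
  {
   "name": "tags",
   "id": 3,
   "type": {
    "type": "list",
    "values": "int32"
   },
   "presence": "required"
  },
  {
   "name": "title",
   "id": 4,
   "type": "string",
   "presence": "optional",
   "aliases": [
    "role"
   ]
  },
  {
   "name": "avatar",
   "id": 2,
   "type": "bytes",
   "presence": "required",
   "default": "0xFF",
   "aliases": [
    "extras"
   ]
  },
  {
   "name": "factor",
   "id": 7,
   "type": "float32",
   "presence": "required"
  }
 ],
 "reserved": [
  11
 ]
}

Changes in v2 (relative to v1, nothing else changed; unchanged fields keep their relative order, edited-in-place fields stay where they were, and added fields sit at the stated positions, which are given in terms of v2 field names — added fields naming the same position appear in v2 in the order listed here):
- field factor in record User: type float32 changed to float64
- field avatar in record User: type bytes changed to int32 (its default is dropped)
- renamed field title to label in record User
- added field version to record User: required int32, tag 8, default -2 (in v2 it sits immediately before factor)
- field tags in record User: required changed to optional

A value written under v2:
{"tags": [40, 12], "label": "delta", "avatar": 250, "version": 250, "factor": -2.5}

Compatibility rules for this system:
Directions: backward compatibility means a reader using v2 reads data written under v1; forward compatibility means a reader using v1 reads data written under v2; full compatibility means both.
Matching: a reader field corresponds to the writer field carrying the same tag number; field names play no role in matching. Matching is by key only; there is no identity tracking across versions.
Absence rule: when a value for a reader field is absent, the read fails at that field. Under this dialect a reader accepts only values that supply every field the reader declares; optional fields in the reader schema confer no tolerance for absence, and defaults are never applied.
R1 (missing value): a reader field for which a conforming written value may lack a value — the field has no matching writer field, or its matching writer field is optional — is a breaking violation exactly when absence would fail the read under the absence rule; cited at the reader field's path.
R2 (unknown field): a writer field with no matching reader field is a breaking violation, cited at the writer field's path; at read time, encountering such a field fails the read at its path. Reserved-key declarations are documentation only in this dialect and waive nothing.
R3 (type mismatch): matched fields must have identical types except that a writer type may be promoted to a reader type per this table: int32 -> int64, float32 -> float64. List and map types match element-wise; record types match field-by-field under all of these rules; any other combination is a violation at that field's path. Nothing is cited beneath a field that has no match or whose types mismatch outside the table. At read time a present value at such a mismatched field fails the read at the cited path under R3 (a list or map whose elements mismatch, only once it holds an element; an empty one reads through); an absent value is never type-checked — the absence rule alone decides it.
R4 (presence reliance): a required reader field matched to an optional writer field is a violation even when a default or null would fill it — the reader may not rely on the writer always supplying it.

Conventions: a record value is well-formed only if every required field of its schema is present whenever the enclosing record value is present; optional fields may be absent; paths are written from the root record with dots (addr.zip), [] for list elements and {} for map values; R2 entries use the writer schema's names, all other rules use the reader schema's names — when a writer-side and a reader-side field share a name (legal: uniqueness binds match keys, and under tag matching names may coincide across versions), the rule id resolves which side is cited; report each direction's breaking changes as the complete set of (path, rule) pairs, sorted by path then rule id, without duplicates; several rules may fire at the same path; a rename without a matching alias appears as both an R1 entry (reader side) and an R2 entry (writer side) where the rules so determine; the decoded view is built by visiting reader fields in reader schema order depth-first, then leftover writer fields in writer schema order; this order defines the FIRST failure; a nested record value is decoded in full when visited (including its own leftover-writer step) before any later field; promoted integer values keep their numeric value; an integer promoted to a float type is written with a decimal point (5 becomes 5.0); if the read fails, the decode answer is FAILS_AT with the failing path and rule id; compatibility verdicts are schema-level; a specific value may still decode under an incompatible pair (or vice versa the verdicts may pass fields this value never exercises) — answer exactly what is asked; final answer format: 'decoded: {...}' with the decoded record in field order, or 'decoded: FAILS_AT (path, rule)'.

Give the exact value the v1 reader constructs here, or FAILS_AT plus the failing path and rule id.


decoded: FAILS_AT (avatar, R3)

the writer's type comes first in each User pair
decoding the User value with the v1 reader:
  tags := [40, 12]
  title := "delta" (from writer label)
  read fails at avatar under R3
  => FAILS_AT (avatar, R3)
diffs on User not affecting the asked answer:
  field factor in record User: type float32 changed to float64 -> schema-level compatibility only; this User value's decode is unchanged
  renamed field title to label in record User -> schema-level compatibility only; this User value's decode is unchanged
  added field version to record User: required int32, tag 8, default -2 (in v2 it sits immediately before factor) -> schema-level compatibility only; this User value's decode is unchanged
  field tags in record User: required changed to optional -> schema-level compatibility only; this User value's decode is unchanged
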